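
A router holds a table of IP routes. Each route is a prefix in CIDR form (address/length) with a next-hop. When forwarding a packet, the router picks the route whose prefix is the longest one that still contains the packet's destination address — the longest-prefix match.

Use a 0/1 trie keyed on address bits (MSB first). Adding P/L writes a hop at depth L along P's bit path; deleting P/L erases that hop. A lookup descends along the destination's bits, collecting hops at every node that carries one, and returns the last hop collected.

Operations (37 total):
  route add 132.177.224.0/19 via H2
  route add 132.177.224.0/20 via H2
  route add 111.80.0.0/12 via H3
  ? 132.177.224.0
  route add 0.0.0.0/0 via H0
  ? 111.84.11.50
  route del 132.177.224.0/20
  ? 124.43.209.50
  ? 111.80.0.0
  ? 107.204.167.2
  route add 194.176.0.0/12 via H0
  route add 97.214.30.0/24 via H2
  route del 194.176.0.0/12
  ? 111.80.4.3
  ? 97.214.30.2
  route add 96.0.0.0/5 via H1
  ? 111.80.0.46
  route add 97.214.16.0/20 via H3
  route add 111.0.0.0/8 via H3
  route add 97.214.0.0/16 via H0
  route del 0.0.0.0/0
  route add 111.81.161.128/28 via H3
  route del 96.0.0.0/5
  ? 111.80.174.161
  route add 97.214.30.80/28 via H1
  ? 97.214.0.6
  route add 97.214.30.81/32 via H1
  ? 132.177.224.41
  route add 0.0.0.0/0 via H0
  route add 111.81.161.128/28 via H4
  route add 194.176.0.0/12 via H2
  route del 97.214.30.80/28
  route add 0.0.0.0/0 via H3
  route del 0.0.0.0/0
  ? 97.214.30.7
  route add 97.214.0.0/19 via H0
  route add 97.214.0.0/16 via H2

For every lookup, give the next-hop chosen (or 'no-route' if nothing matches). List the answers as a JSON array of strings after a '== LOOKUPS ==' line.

Trace:
  add 132.177.224.0/19 -> H2 at depth 19
  add 132.177.224.0/20 -> H2 at depth 20
  add 111.80.0.0/12 -> H3 at depth 12
  ? 132.177.224.0  path d0:-→d1:-→d2:-→d3:-→d4:-→d5:-→d6:-→d7:-→d8:-→d9:-→d10:-→d11:-→d12:-→d13:-→d14:-→d15:-→d16:-→d17:-→d18:-→d19:H2→d20:H2  best=H2
  add 0.0.0.0/0 -> H0 at depth 0
  ? 111.84.11.50  path d0:H0→d1:-→d2:-→d3:-→d4:-→d5:-→d6:-→d7:-→d8:-→d9:-→d10:-→d11:-→d12:H3  best=H3
  del 132.177.224.0/20 (clear depth 20)
  ? 124.43.209.50  path d0:H0→d1:-→d2:-→d3:-  best=H0
  ? 111.80.0.0  path d0:H0→d1:-→d2:-→d3:-→d4:-→d5:-→d6:-→d7:-→d8:-→d9:-→d10:-→d11:-→d12:H3  best=H3
  ? 107.204.167.2  path d0:H0→d1:-→d2:-→d3:-→d4:-→d5:-  best=H0
  add 194.176.0.0/12 -> H0 at depth 12
  add 97.214.30.0/24 -> H2 at depth 24
  del 194.176.0.0/12 (clear depth 12)
  ? 111.80.4.3  path d0:H0→d1:-→d2:-→d3:-→d4:-→d5:-→d6:-→d7:-→d8:-→d9:-→d10:-→d11:-→d12:H3  best=H3
  ? 97.214.30.2  path d0:H0→d1:-→d2:-→d3:-→d4:-→d5:-→d6:-→d7:-→d8:-→d9:-→d10:-→d11:-→d12:-→d13:-→d14:-→d15:-→d16:-→d17:-→d18:-→d19:-→d20:-→d21:-→d22:-→d23:-→d24:H2  best=H2
  add 96.0.0.0/5 -> H1 at depth 5
  ? 111.80.0.46  path d0:H0→d1:-→d2:-→d3:-→d4:-→d5:-→d6:-→d7:-→d8:-→d9:-→d10:-→d11:-→d12:H3  best=H3
  add 97.214.16.0/20 -> H3 at depth 20
  add 111.0.0.0/8 -> H3 at depth 8
  add 97.214.0.0/16 -> H0 at depth 16
  del 0.0.0.0/0 (clear depth 0)
  add 111.81.161.128/28 -> H3 at depth 28
  del 96.0.0.0/5 (clear depth 5)
  ? 111.80.174.161  path d0:-→d1:-→d2:-→d3:-→d4:-→d5:-→d6:-→d7:-→d8:H3→d9:-→d10:-→d11:-→d12:H3→d13:-→d14:-→d15:-  best=H3
  add 97.214.30.80/28 -> H1 at depth 28
  ? 97.214.0.6  path d0:-→d1:-→d2:-→d3:-→d4:-→d5:-→d6:-→d7:-→d8:-→d9:-→d10:-→d11:-→d12:-→d13:-→d14:-→d15:-→d16:H0→d17:-→d18:-→d19:-  best=H0
  add 97.214.30.81/32 -> H1 at depth 32
  ? 132.177.224.41  path d0:-→d1:-→d2:-→d3:-→d4:-→d5:-→d6:-→d7:-→d8:-→d9:-→d10:-→d11:-→d12:-→d13:-→d14:-→d15:-→d16:-→d17:-→d18:-→d19:H2→d20:-  best=H2
  add 0.0.0.0/0 -> H0 at depth 0
  add 111.81.161.128/28 -> H4 at depth 28
  add 194.176.0.0/12 -> H2 at depth 12
  del 97.214.30.80/28 (clear depth 28)
  add 0.0.0.0/0 -> H3 at depth 0
  del 0.0.0.0/0 (clear depth 0)
  ? 97.214.30.7  path d0:-→d1:-→d2:-→d3:-→d4:-→d5:-→d6:-→d7:-→d8:-→d9:-→d10:-→d11:-→d12:-→d13:-→d14:-→d15:-→d16:H0→d17:-→d18:-→d19:-→d20:H3→d21:-→d22:-→d23:-→d24:H2→d25:-  best=H2
  add 97.214.0.0/19 -> H0 at depth 19
  add 97.214.0.0/16 -> H2 at depth 16

== LOOKUPS ==
["H2","H3","H0","H3","H0","H3","H2","H3","H3","H0","H2","H2"]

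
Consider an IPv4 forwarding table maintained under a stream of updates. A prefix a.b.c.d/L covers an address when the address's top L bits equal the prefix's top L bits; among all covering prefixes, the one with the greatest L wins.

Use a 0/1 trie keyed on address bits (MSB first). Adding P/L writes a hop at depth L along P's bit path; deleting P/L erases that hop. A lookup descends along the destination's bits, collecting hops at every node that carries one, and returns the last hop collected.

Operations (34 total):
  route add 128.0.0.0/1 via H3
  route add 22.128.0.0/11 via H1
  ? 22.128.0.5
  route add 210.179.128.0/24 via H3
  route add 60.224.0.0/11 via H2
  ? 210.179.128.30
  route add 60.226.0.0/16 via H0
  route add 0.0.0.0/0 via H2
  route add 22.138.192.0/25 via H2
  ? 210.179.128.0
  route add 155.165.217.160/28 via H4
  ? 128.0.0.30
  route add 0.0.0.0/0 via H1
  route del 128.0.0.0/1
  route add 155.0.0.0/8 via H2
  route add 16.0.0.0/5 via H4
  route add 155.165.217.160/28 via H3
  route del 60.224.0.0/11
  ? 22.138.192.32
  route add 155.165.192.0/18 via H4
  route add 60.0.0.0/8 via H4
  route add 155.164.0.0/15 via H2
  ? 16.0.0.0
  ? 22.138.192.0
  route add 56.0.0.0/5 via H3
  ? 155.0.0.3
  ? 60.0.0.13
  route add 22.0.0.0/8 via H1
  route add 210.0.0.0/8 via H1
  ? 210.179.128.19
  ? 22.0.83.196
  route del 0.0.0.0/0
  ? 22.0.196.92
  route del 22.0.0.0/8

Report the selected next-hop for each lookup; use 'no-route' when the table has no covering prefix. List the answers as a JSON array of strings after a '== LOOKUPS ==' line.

Trace:
  + 128.0.0.0/1 (H3) depth=1
  + 22.128.0.0/11 (H1) depth=11
  lookup 22.128.0.5: bits 00010110100 walk d0:-→d1:-→d2:-→d3:-→d4:-→d5:-→d6:-→d7:-→d8:-→d9:-→d10:-→d11:H1 -> H1
  + 210.179.128.0/24 (H3) depth=24
  + 60.224.0.0/11 (H2) depth=11
  lookup 210.179.128.30: bits 110100101011001110000000 walk d0:-→d1:H3→d2:-→d3:-→d4:-→d5:-→d6:-→d7:-→d8:-→d9:-→d10:-→d11:-→d12:-→d13:-→d14:-→d15:-→d16:-→d17:-→d18:-→d19:-→d20:-→d21:-→d22:-→d23:-→d24:H3 -> H3
  + 60.226.0.0/16 (H0) depth=16
  + 0.0.0.0/0 (H2) depth=0
  + 22.138.192.0/25 (H2) depth=25
  lookup 210.179.128.0: bits 110100101011001110000000 walk d0:H2→d1:H3→d2:-→d3:-→d4:-→d5:-→d6:-→d7:-→d8:-→d9:-→d10:-→d11:-→d12:-→d13:-→d14:-→d15:-→d16:-→d17:-→d18:-→d19:-→d20:-→d21:-→d22:-→d23:-→d24:H3 -> H3
  + 155.165.217.160/28 (H4) depth=28
  lookup 128.0.0.30: bits 100 walk d0:H2→d1:H3→d2:-→d3:- -> H3
  + 0.0.0.0/0 (H1) depth=0
  del 128.0.0.0/1 (clear depth 1)
  + 155.0.0.0/8 (H2) depth=8
  + 16.0.0.0/5 (H4) depth=5
  + 155.165.217.160/28 (H3) depth=28
  del 60.224.0.0/11 (clear depth 11)
  lookup 22.138.192.32: bits 0001011010001010110000000 walk d0:H1→d1:-→d2:-→d3:-→d4:-→d5:H4→d6:-→d7:-→d8:-→d9:-→d10:-→d11:H1→d12:-→d13:-→d14:-→d15:-→d16:-→d17:-→d18:-→d19:-→d20:-→d21:-→d22:-→d23:-→d24:-→d25:H2 -> H2
  + 155.165.192.0/18 (H4) depth=18
  + 60.0.0.0/8 (H4) depth=8
  + 155.164.0.0/15 (H2) depth=15
  lookup 16.0.0.0: bits 00010 walk d0:H1→d1:-→d2:-→d3:-→d4:-→d5:H4 -> H4
  lookup 22.138.192.0: bits 0001011010001010110000000 walk d0:H1→d1:-→d2:-→d3:-→d4:-→d5:H4→d6:-→d7:-→d8:-→d9:-→d10:-→d11:H1→d12:-→d13:-→d14:-→d15:-→d16:-→d17:-→d18:-→d19:-→d20:-→d21:-→d22:-→d23:-→d24:-→d25:H2 -> H2
  + 56.0.0.0/5 (H3) depth=5
  lookup 155.0.0.3: bits 10011011 walk d0:H1→d1:-→d2:-→d3:-→d4:-→d5:-→d6:-→d7:-→d8:H2 -> H2
  lookup 60.0.0.13: bits 00111100 walk d0:H1→d1:-→d2:-→d3:-→d4:-→d5:H3→d6:-→d7:-→d8:H4 -> H4
  + 22.0.0.0/8 (H1) depth=8
  + 210.0.0.0/8 (H1) depth=8
  lookup 210.179.128.19: bits 110100101011001110000000 walk d0:H1→d1:-→d2:-→d3:-→d4:-→d5:-→d6:-→d7:-→d8:H1→d9:-→d10:-→d11:-→d12:-→d13:-→d14:-→d15:-→d16:-→d17:-→d18:-→d19:-→d20:-→d21:-→d22:-→d23:-→d24:H3 -> H3
  lookup 22.0.83.196: bits 00010110 walk d0:H1→d1:-→d2:-→d3:-→d4:-→d5:H4→d6:-→d7:-→d8:H1 -> H1
  del 0.0.0.0/0 (clear depth 0)
  lookup 22.0.196.92: bits 00010110 walk d0:-→d1:-→d2:-→d3:-→d4:-→d5:H4→d6:-→d7:-→d8:H1 -> H1
  del 22.0.0.0/8 (clear depth 8)

== LOOKUPS ==
["H1","H3","H3","H3","H2","H4","H2","H2","H4","H3","H1","H1"]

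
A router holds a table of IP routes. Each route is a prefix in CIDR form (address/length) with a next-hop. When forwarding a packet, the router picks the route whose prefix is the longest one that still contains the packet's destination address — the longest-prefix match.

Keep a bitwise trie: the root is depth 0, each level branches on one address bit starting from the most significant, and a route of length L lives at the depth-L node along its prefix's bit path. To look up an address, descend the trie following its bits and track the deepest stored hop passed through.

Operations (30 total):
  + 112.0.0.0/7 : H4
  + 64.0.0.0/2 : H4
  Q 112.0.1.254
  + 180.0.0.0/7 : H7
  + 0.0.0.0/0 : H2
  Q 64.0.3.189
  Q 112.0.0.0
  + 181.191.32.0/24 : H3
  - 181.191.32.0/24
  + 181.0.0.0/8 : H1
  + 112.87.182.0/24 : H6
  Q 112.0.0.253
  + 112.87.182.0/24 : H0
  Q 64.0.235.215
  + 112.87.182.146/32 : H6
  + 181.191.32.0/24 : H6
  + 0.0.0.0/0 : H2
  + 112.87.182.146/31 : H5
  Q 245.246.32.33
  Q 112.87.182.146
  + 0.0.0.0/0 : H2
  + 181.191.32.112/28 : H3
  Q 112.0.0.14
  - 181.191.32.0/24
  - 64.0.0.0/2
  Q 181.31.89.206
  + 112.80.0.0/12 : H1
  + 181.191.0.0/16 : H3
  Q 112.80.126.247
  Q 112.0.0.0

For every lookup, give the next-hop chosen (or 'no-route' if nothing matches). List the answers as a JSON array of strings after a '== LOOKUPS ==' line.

Apply in order:
  + 112.0.0.0/7 (H4) depth=7
  + 64.0.0.0/2 (H4) depth=2
  Q 112.0.1.254: descend 0111000 ; hops seen [H4,H4] ; pick H4
  + 180.0.0.0/7 (H7) depth=7
  + 0.0.0.0/0 (H2) depth=0
  Q 64.0.3.189: descend 01 ; hops seen [H2,H4] ; pick H4
  Q 112.0.0.0: descend 0111000 ; hops seen [H2,H4,H4] ; pick H4
  + 181.191.32.0/24 (H3) depth=24
  - 181.191.32.0/24 clear@24
  + 181.0.0.0/8 (H1) depth=8
  + 112.87.182.0/24 (H6) depth=24
  Q 112.0.0.253: descend 011100000 ; hops seen [H2,H4,H4] ; pick H4
  + 112.87.182.0/24 (H0) depth=24
  Q 64.0.235.215: descend 01 ; hops seen [H2,H4] ; pick H4
  + 112.87.182.146/32 (H6) depth=32
  + 181.191.32.0/24 (H6) depth=24
  + 0.0.0.0/0 (H2) depth=0
  + 112.87.182.146/31 (H5) depth=31
  Q 245.246.32.33: descend 1 ; hops seen [H2] ; pick H2
  Q 112.87.182.146: descend 01110000010101111011011010010010 ; hops seen [H2,H4,H4,H0,H5,H6] ; pick H6
  + 0.0.0.0/0 (H2) depth=0
  + 181.191.32.112/28 (H3) depth=28
  Q 112.0.0.14: descend 011100000 ; hops seen [H2,H4,H4] ; pick H4
  - 181.191.32.0/24 clear@24
  - 64.0.0.0/2 clear@2
  Q 181.31.89.206: descend 10110101 ; hops seen [H2,H7,H1] ; pick H1
  + 112.80.0.0/12 (H1) depth=12
  + 181.191.0.0/16 (H3) depth=16
  Q 112.80.126.247: descend 0111000001010 ; hops seen [H2,H4,H1] ; pick H1
  Q 112.0.0.0: descend 011100000 ; hops seen [H2,H4] ; pick H4

== LOOKUPS ==
["H4","H4","H4","H4","H4","H2","H6","H4","H1","H1","H4"]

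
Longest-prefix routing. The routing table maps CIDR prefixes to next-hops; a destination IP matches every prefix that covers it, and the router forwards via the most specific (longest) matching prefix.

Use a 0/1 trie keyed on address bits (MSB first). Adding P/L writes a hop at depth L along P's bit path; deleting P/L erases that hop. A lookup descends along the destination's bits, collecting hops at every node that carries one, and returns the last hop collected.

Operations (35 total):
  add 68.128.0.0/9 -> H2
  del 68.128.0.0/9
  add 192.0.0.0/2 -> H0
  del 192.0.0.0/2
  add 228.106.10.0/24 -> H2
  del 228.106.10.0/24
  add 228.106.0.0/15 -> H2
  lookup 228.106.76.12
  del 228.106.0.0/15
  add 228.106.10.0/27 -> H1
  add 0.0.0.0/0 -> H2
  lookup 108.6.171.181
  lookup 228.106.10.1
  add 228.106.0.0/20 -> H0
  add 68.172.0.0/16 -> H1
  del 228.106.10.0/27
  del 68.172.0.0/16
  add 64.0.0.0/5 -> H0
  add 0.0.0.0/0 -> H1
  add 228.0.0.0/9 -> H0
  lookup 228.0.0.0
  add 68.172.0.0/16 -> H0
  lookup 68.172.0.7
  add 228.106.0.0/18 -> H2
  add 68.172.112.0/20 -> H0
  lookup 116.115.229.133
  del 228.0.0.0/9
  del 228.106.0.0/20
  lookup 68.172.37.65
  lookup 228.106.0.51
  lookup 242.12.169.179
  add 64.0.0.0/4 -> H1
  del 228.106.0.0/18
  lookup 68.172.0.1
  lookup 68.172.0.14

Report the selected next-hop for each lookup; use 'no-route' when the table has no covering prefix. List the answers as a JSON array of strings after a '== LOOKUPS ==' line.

Trace:
  + 68.128.0.0/9 (H2) depth=9
  del 68.128.0.0/9 (clear depth 9)
  + 192.0.0.0/2 (H0) depth=2
  del 192.0.0.0/2 (clear depth 2)
  + 228.106.10.0/24 (H2) depth=24
  del 228.106.10.0/24 (clear depth 24)
  + 228.106.0.0/15 (H2) depth=15
  lookup 228.106.76.12: bits 11100100011010100 walk d0:-→d1:-→d2:-→d3:-→d4:-→d5:-→d6:-→d7:-→d8:-→d9:-→d10:-→d11:-→d12:-→d13:-→d14:-→d15:H2→d16:-→d17:- -> H2
  del 228.106.0.0/15 (clear depth 15)
  + 228.106.10.0/27 (H1) depth=27
  + 0.0.0.0/0 (H2) depth=0
  lookup 108.6.171.181: bits 01 walk d0:H2→d1:-→d2:- -> H2
  lookup 228.106.10.1: bits 111001000110101000001010000 walk d0:H2→d1:-→d2:-→d3:-→d4:-→d5:-→d6:-→d7:-→d8:-→d9:-→d10:-→d11:-→d12:-→d13:-→d14:-→d15:-→d16:-→d17:-→d18:-→d19:-→d20:-→d21:-→d22:-→d23:-→d24:-→d25:-→d26:-→d27:H1 -> H1
  + 228.106.0.0/20 (H0) depth=20
  + 68.172.0.0/16 (H1) depth=16
  del 228.106.10.0/27 (clear depth 27)
  del 68.172.0.0/16 (clear depth 16)
  + 64.0.0.0/5 (H0) depth=5
  + 0.0.0.0/0 (H1) depth=0
  + 228.0.0.0/9 (H0) depth=9
  lookup 228.0.0.0: bits 111001000 walk d0:H1→d1:-→d2:-→d3:-→d4:-→d5:-→d6:-→d7:-→d8:-→d9:H0 -> H0
  + 68.172.0.0/16 (H0) depth=16
  lookup 68.172.0.7: bits 0100010010101100 walk d0:H1→d1:-→d2:-→d3:-→d4:-→d5:H0→d6:-→d7:-→d8:-→d9:-→d10:-→d11:-→d12:-→d13:-→d14:-→d15:-→d16:H0 -> H0
  + 228.106.0.0/18 (H2) depth=18
  + 68.172.112.0/20 (H0) depth=20
  lookup 116.115.229.133: bits 01 walk d0:H1→d1:-→d2:- -> H1
  del 228.0.0.0/9 (clear depth 9)
  del 228.106.0.0/20 (clear depth 20)
  lookup 68.172.37.65: bits 01000100101011000 walk d0:H1→d1:-→d2:-→d3:-→d4:-→d5:H0→d6:-→d7:-→d8:-→d9:-→d10:-→d11:-→d12:-→d13:-→d14:-→d15:-→d16:H0→d17:- -> H0
  lookup 228.106.0.51: bits 11100100011010100000 walk d0:H1→d1:-→d2:-→d3:-→d4:-→d5:-→d6:-→d7:-→d8:-→d9:-→d10:-→d11:-→d12:-→d13:-→d14:-→d15:-→d16:-→d17:-→d18:H2→d19:-→d20:- -> H2
  lookup 242.12.169.179: bits 111 walk d0:H1→d1:-→d2:-→d3:- -> H1
  + 64.0.0.0/4 (H1) depth=4
  del 228.106.0.0/18 (clear depth 18)
  lookup 68.172.0.1: bits 01000100101011000 walk d0:H1→d1:-→d2:-→d3:-→d4:H1→d5:H0→d6:-→d7:-→d8:-→d9:-→d10:-→d11:-→d12:-→d13:-→d14:-→d15:-→d16:H0→d17:- -> H0
  lookup 68.172.0.14: bits 01000100101011000 walk d0:H1→d1:-→d2:-→d3:-→d4:H1→d5:H0→d6:-→d7:-→d8:-→d9:-→d10:-→d11:-→d12:-→d13:-→d14:-→d15:-→d16:H0→d17:- -> H0

== LOOKUPS ==
["H2","H2","H1","H0","H0","H1","H0","H2","H1","H0","H0"]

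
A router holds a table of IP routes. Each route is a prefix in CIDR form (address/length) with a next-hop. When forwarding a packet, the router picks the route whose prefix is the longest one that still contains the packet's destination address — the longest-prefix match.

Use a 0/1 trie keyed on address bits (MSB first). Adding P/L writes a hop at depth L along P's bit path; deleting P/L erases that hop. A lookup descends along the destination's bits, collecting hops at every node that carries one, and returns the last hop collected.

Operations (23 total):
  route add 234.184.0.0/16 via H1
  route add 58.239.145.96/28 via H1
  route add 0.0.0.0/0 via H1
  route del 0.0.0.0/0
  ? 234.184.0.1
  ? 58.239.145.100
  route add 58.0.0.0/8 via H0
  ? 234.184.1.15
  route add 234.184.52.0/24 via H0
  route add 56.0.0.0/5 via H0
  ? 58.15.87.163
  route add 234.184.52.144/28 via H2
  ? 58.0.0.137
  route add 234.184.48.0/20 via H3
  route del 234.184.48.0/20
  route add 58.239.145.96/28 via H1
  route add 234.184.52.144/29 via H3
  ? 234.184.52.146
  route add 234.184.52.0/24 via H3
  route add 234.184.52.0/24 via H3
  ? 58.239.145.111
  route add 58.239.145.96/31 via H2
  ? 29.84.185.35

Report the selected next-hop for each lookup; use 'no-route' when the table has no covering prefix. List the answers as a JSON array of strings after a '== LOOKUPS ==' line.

Process each operation:
  add 234.184.0.0/16 -> H1 at depth 16
  add 58.239.145.96/28 -> H1 at depth 28
  add 0.0.0.0/0 -> H1 at depth 0
  - 0.0.0.0/0 clear@0
  lookup 234.184.0.1: bits 1110101010111000 walk d0:-→d1:-→d2:-→d3:-→d4:-→d5:-→d6:-→d7:-→d8:-→d9:-→d10:-→d11:-→d12:-→d13:-→d14:-→d15:-→d16:H1 -> H1
  lookup 58.239.145.100: bits 0011101011101111100100010110 walk d0:-→d1:-→d2:-→d3:-→d4:-→d5:-→d6:-→d7:-→d8:-→d9:-→d10:-→d11:-→d12:-→d13:-→d14:-→d15:-→d16:-→d17:-→d18:-→d19:-→d20:-→d21:-→d22:-→d23:-→d24:-→d25:-→d26:-→d27:-→d28:H1 -> H1
  add 58.0.0.0/8 -> H0 at depth 8
  lookup 234.184.1.15: bits 1110101010111000 walk d0:-→d1:-→d2:-→d3:-→d4:-→d5:-→d6:-→d7:-→d8:-→d9:-→d10:-→d11:-→d12:-→d13:-→d14:-→d15:-→d16:H1 -> H1
  add 234.184.52.0/24 -> H0 at depth 24
  add 56.0.0.0/5 -> H0 at depth 5
  lookup 58.15.87.163: bits 00111010 walk d0:-→d1:-→d2:-→d3:-→d4:-→d5:H0→d6:-→d7:-→d8:H0 -> H0
  add 234.184.52.144/28 -> H2 at depth 28
  lookup 58.0.0.137: bits 00111010 walk d0:-→d1:-→d2:-→d3:-→d4:-→d5:H0→d6:-→d7:-→d8:H0 -> H0
  add 234.184.48.0/20 -> H3 at depth 20
  - 234.184.48.0/20 clear@20
  add 58.239.145.96/28 -> H1 at depth 28
  add 234.184.52.144/29 -> H3 at depth 29
  lookup 234.184.52.146: bits 11101010101110000011010010010 walk d0:-→d1:-→d2:-→d3:-→d4:-→d5:-→d6:-→d7:-→d8:-→d9:-→d10:-→d11:-→d12:-→d13:-→d14:-→d15:-→d16:H1→d17:-→d18:-→d19:-→d20:-→d21:-→d22:-→d23:-→d24:H0→d25:-→d26:-→d27:-→d28:H2→d29:H3 -> H3
  add 234.184.52.0/24 -> H3 at depth 24
  add 234.184.52.0/24 -> H3 at depth 24
  lookup 58.239.145.111: bits 0011101011101111100100010110 walk d0:-→d1:-→d2:-→d3:-→d4:-→d5:H0→d6:-→d7:-→d8:H0→d9:-→d10:-→d11:-→d12:-→d13:-→d14:-→d15:-→d16:-→d17:-→d18:-→d19:-→d20:-→d21:-→d22:-→d23:-→d24:-→d25:-→d26:-→d27:-→d28:H1 -> H1
  add 58.239.145.96/31 -> H2 at depth 31
  lookup 29.84.185.35: bits 00 walk d0:-→d1:-→d2:- -> no-route

== LOOKUPS ==
["H1","H1","H1","H0","H0","H3","H1","no-route"]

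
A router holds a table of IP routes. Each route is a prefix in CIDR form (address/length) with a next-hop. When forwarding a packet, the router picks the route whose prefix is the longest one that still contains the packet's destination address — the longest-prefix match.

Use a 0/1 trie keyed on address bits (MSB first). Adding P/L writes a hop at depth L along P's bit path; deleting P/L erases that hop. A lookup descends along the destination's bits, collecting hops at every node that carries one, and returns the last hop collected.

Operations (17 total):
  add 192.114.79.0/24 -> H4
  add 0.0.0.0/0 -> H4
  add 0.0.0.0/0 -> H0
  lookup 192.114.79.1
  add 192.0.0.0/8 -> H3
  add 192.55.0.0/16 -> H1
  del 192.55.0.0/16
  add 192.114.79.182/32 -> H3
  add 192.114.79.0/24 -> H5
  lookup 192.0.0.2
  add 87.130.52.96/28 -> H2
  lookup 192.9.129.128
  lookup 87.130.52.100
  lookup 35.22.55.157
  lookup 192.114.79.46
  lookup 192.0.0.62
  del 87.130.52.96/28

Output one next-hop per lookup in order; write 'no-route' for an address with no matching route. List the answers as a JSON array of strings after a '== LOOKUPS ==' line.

Process each operation:
  add 192.114.79.0/24 -> H4 at depth 24
  add 0.0.0.0/0 -> H4 at depth 0
  add 0.0.0.0/0 -> H0 at depth 0
  Q 192.114.79.1: descend 110000000111001001001111 ; hops seen [H0,H4] ; pick H4
  add 192.0.0.0/8 -> H3 at depth 8
  add 192.55.0.0/16 -> H1 at depth 16
  del 192.55.0.0/16 (clear depth 16)
  add 192.114.79.182/32 -> H3 at depth 32
  add 192.114.79.0/24 -> H5 at depth 24
  Q 192.0.0.2: descend 1100000000 ; hops seen [H0,H3] ; pick H3
  add 87.130.52.96/28 -> H2 at depth 28
  Q 192.9.129.128: descend 1100000000 ; hops seen [H0,H3] ; pick H3
  Q 87.130.52.100: descend 0101011110000010001101000110 ; hops seen [H0,H2] ; pick H2
  Q 35.22.55.157: descend 0 ; hops seen [H0] ; pick H0
  Q 192.114.79.46: descend 110000000111001001001111 ; hops seen [H0,H3,H5] ; pick H5
  Q 192.0.0.62: descend 1100000000 ; hops seen [H0,H3] ; pick H3
  del 87.130.52.96/28 (clear depth 28)

== LOOKUPS ==
["H4","H3","H3","H2","H0","H5","H3"]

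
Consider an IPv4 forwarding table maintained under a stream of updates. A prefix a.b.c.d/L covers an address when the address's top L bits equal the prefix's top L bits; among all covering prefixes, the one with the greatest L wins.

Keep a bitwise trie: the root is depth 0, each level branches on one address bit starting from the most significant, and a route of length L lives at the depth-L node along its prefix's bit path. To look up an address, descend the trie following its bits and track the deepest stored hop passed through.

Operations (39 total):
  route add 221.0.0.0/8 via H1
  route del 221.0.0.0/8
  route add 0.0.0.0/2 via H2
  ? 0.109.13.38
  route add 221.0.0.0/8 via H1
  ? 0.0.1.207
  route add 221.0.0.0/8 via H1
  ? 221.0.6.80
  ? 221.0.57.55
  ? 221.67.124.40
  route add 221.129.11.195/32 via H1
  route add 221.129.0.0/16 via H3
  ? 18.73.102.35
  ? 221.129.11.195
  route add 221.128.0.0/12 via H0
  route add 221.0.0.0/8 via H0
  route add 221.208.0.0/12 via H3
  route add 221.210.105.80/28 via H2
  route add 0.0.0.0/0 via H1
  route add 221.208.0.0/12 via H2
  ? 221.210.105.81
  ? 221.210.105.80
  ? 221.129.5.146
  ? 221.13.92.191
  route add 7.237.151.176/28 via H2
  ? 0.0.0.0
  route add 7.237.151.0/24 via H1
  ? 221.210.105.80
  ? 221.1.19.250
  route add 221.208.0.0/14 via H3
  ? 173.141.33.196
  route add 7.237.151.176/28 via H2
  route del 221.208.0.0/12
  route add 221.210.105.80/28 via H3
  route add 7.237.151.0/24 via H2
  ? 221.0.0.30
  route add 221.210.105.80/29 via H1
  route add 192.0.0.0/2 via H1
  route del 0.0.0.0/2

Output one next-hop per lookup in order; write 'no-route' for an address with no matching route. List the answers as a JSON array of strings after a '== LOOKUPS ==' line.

Process each operation:
  + 221.0.0.0/8 (H1) depth=8
  del 221.0.0.0/8 (clear depth 8)
  + 0.0.0.0/2 (H2) depth=2
  lookup 0.109.13.38: bits 00 walk d0:-→d1:-→d2:H2 -> H2
  + 221.0.0.0/8 (H1) depth=8
  lookup 0.0.1.207: bits 00 walk d0:-→d1:-→d2:H2 -> H2
  + 221.0.0.0/8 (H1) depth=8
  lookup 221.0.6.80: bits 11011101 walk d0:-→d1:-→d2:-→d3:-→d4:-→d5:-→d6:-→d7:-→d8:H1 -> H1
  lookup 221.0.57.55: bits 11011101 walk d0:-→d1:-→d2:-→d3:-→d4:-→d5:-→d6:-→d7:-→d8:H1 -> H1
  lookup 221.67.124.40: bits 11011101 walk d0:-→d1:-→d2:-→d3:-→d4:-→d5:-→d6:-→d7:-→d8:H1 -> H1
  + 221.129.11.195/32 (H1) depth=32
  + 221.129.0.0/16 (H3) depth=16
  lookup 18.73.102.35: bits 00 walk d0:-→d1:-→d2:H2 -> H2
  lookup 221.129.11.195: bits 11011101100000010000101111000011 walk d0:-→d1:-→d2:-→d3:-→d4:-→d5:-→d6:-→d7:-→d8:H1→d9:-→d10:-→d11:-→d12:-→d13:-→d14:-→d15:-→d16:H3→d17:-→d18:-→d19:-→d20:-→d21:-→d22:-→d23:-→d24:-→d25:-→d26:-→d27:-→d28:-→d29:-→d30:-→d31:-→d32:H1 -> H1
  + 221.128.0.0/12 (H0) depth=12
  + 221.0.0.0/8 (H0) depth=8
  + 221.208.0.0/12 (H3) depth=12
  + 221.210.105.80/28 (H2) depth=28
  + 0.0.0.0/0 (H1) depth=0
  + 221.208.0.0/12 (H2) depth=12
  lookup 221.210.105.81: bits 1101110111010010011010010101 walk d0:H1→d1:-→d2:-→d3:-→d4:-→d5:-→d6:-→d7:-→d8:H0→d9:-→d10:-→d11:-→d12:H2→d13:-→d14:-→d15:-→d16:-→d17:-→d18:-→d19:-→d20:-→d21:-→d22:-→d23:-→d24:-→d25:-→d26:-→d27:-→d28:H2 -> H2
  lookup 221.210.105.80: bits 1101110111010010011010010101 walk d0:H1→d1:-→d2:-→d3:-→d4:-→d5:-→d6:-→d7:-→d8:H0→d9:-→d10:-→d11:-→d12:H2→d13:-→d14:-→d15:-→d16:-→d17:-→d18:-→d19:-→d20:-→d21:-→d22:-→d23:-→d24:-→d25:-→d26:-→d27:-→d28:H2 -> H2
  lookup 221.129.5.146: bits 11011101100000010000 walk d0:H1→d1:-→d2:-→d3:-→d4:-→d5:-→d6:-→d7:-→d8:H0→d9:-→d10:-→d11:-→d12:H0→d13:-→d14:-→d15:-→d16:H3→d17:-→d18:-→d19:-→d20:- -> H3
  lookup 221.13.92.191: bits 11011101 walk d0:H1→d1:-→d2:-→d3:-→d4:-→d5:-→d6:-→d7:-→d8:H0 -> H0
  + 7.237.151.176/28 (H2) depth=28
  lookup 0.0.0.0: bits 00000 walk d0:H1→d1:-→d2:H2→d3:-→d4:-→d5:- -> H2
  + 7.237.151.0/24 (H1) depth=24
  lookup 221.210.105.80: bits 1101110111010010011010010101 walk d0:H1→d1:-→d2:-→d3:-→d4:-→d5:-→d6:-→d7:-→d8:H0→d9:-→d10:-→d11:-→d12:H2→d13:-→d14:-→d15:-→d16:-→d17:-→d18:-→d19:-→d20:-→d21:-→d22:-→d23:-→d24:-→d25:-→d26:-→d27:-→d28:H2 -> H2
  lookup 221.1.19.250: bits 11011101 walk d0:H1→d1:-→d2:-→d3:-→d4:-→d5:-→d6:-→d7:-→d8:H0 -> H0
  + 221.208.0.0/14 (H3) depth=14
  lookup 173.141.33.196: bits 1 walk d0:H1→d1:- -> H1
  + 7.237.151.176/28 (H2) depth=28
  del 221.208.0.0/12 (clear depth 12)
  + 221.210.105.80/28 (H3) depth=28
  + 7.237.151.0/24 (H2) depth=24
  lookup 221.0.0.30: bits 11011101 walk d0:H1→d1:-→d2:-→d3:-→d4:-→d5:-→d6:-→d7:-→d8:H0 -> H0
  + 221.210.105.80/29 (H1) depth=29
  + 192.0.0.0/2 (H1) depth=2
  del 0.0.0.0/2 (clear depth 2)

== LOOKUPS ==
["H2","H2","H1","H1","H1","H2","H1","H2","H2","H3","H0","H2","H2","H0","H1","H0"]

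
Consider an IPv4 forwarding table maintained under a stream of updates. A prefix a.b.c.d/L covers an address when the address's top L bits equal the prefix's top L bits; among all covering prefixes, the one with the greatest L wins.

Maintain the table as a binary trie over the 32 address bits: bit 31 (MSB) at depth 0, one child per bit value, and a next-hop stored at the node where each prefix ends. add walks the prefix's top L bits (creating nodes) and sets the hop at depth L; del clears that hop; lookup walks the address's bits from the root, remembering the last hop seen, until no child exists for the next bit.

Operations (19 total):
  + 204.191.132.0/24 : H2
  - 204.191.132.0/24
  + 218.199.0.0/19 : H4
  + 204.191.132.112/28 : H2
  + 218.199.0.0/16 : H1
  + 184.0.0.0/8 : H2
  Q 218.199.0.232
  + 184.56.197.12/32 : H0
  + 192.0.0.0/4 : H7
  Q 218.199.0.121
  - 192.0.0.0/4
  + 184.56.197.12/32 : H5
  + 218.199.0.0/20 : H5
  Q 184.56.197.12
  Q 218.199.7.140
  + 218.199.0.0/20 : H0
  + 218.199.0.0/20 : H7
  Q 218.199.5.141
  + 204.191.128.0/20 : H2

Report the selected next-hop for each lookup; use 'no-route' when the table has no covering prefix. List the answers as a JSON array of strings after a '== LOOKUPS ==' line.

Trace:
  add 204.191.132.0/24 -> H2 at depth 24
  del 204.191.132.0/24 (clear depth 24)
  add 218.199.0.0/19 -> H4 at depth 19
  add 204.191.132.112/28 -> H2 at depth 28
  add 218.199.0.0/16 -> H1 at depth 16
  add 184.0.0.0/8 -> H2 at depth 8
  lookup 218.199.0.232: bits 1101101011000111000 walk d0:-→d1:-→d2:-→d3:-→d4:-→d5:-→d6:-→d7:-→d8:-→d9:-→d10:-→d11:-→d12:-→d13:-→d14:-→d15:-→d16:H1→d17:-→d18:-→d19:H4 -> H4
  add 184.56.197.12/32 -> H0 at depth 32
  add 192.0.0.0/4 -> H7 at depth 4
  lookup 218.199.0.121: bits 1101101011000111000 walk d0:-→d1:-→d2:-→d3:-→d4:-→d5:-→d6:-→d7:-→d8:-→d9:-→d10:-→d11:-→d12:-→d13:-→d14:-→d15:-→d16:H1→d17:-→d18:-→d19:H4 -> H4
  del 192.0.0.0/4 (clear depth 4)
  add 184.56.197.12/32 -> H5 at depth 32
  add 218.199.0.0/20 -> H5 at depth 20
  lookup 184.56.197.12: bits 10111000001110001100010100001100 walk d0:-→d1:-→d2:-→d3:-→d4:-→d5:-→d6:-→d7:-→d8:H2→d9:-→d10:-→d11:-→d12:-→d13:-→d14:-→d15:-→d16:-→d17:-→d18:-→d19:-→d20:-→d21:-→d22:-→d23:-→d24:-→d25:-→d26:-→d27:-→d28:-→d29:-→d30:-→d31:-→d32:H5 -> H5
  lookup 218.199.7.140: bits 11011010110001110000 walk d0:-→d1:-→d2:-→d3:-→d4:-→d5:-→d6:-→d7:-→d8:-→d9:-→d10:-→d11:-→d12:-→d13:-→d14:-→d15:-→d16:H1→d17:-→d18:-→d19:H4→d20:H5 -> H5
  add 218.199.0.0/20 -> H0 at depth 20
  add 218.199.0.0/20 -> H7 at depth 20
  lookup 218.199.5.141: bits 11011010110001110000 walk d0:-→d1:-→d2:-→d3:-→d4:-→d5:-→d6:-→d7:-→d8:-→d9:-→d10:-→d11:-→d12:-→d13:-→d14:-→d15:-→d16:H1→d17:-→d18:-→d19:H4→d20:H7 -> H7
  add 204.191.128.0/20 -> H2 at depth 20

== LOOKUPS ==
["H4","H4","H5","H5","H7"]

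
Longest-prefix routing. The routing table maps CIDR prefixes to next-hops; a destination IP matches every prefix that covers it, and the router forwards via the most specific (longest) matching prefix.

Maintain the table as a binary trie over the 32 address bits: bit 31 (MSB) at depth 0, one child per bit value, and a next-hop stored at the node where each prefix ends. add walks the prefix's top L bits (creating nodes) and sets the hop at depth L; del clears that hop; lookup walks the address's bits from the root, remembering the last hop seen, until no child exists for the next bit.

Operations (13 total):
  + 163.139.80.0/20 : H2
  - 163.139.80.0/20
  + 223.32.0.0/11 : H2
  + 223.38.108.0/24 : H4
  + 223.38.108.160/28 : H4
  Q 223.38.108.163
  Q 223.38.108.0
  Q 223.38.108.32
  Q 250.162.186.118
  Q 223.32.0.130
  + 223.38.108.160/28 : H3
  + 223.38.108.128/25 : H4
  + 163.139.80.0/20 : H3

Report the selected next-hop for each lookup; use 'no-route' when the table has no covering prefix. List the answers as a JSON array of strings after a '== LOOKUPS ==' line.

Trace:
  add 163.139.80.0/20 -> H2 at depth 20
  - 163.139.80.0/20 clear@20
  add 223.32.0.0/11 -> H2 at depth 11
  add 223.38.108.0/24 -> H4 at depth 24
  add 223.38.108.160/28 -> H4 at depth 28
  lookup 223.38.108.163: bits 1101111100100110011011001010 walk d0:-→d1:-→d2:-→d3:-→d4:-→d5:-→d6:-→d7:-→d8:-→d9:-→d10:-→d11:H2→d12:-→d13:-→d14:-→d15:-→d16:-→d17:-→d18:-→d19:-→d20:-→d21:-→d22:-→d23:-→d24:H4→d25:-→d26:-→d27:-→d28:H4 -> H4
  lookup 223.38.108.0: bits 110111110010011001101100 walk d0:-→d1:-→d2:-→d3:-→d4:-→d5:-→d6:-→d7:-→d8:-→d9:-→d10:-→d11:H2→d12:-→d13:-→d14:-→d15:-→d16:-→d17:-→d18:-→d19:-→d20:-→d21:-→d22:-→d23:-→d24:H4 -> H4
  lookup 223.38.108.32: bits 110111110010011001101100 walk d0:-→d1:-→d2:-→d3:-→d4:-→d5:-→d6:-→d7:-→d8:-→d9:-→d10:-→d11:H2→d12:-→d13:-→d14:-→d15:-→d16:-→d17:-→d18:-→d19:-→d20:-→d21:-→d22:-→d23:-→d24:H4 -> H4
  lookup 250.162.186.118: bits 11 walk d0:-→d1:-→d2:- -> no-route
  lookup 223.32.0.130: bits 1101111100100 walk d0:-→d1:-→d2:-→d3:-→d4:-→d5:-→d6:-→d7:-→d8:-→d9:-→d10:-→d11:H2→d12:-→d13:- -> H2
  add 223.38.108.160/28 -> H3 at depth 28
  add 223.38.108.128/25 -> H4 at depth 25
  add 163.139.80.0/20 -> H3 at depth 20

== LOOKUPS ==
["H4","H4","H4","no-route","H2"]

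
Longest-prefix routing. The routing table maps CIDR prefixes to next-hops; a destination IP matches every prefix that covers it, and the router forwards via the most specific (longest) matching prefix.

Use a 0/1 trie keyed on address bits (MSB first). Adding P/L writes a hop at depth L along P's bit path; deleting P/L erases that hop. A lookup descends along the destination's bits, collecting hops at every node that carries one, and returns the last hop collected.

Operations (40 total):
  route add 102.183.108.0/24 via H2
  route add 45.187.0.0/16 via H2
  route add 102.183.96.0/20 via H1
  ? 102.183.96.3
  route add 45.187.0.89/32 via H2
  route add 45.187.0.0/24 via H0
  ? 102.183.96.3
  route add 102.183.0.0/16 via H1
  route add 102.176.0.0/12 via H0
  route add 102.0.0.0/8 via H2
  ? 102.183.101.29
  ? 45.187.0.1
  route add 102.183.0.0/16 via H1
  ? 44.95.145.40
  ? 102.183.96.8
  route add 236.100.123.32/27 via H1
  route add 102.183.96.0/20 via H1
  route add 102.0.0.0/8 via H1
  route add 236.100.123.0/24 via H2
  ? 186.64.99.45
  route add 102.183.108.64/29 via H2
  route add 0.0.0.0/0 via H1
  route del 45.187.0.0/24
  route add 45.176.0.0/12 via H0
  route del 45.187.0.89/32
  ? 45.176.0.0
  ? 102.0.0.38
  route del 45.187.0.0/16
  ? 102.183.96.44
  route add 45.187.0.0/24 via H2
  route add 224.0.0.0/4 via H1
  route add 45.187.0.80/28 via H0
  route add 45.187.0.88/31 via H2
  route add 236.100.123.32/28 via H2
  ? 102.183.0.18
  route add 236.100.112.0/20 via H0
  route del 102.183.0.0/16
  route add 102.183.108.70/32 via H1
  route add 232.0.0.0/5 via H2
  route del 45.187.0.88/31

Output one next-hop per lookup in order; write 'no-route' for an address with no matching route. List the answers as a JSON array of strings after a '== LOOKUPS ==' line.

Process each operation:
  add 102.183.108.0/24 -> H2 at depth 24
  add 45.187.0.0/16 -> H2 at depth 16
  add 102.183.96.0/20 -> H1 at depth 20
  lookup 102.183.96.3: bits 01100110101101110110 walk d0:-→d1:-→d2:-→d3:-→d4:-→d5:-→d6:-→d7:-→d8:-→d9:-→d10:-→d11:-→d12:-→d13:-→d14:-→d15:-→d16:-→d17:-→d18:-→d19:-→d20:H1 -> H1
  add 45.187.0.89/32 -> H2 at depth 32
  add 45.187.0.0/24 -> H0 at depth 24
  lookup 102.183.96.3: bits 01100110101101110110 walk d0:-→d1:-→d2:-→d3:-→d4:-→d5:-→d6:-→d7:-→d8:-→d9:-→d10:-→d11:-→d12:-→d13:-→d14:-→d15:-→d16:-→d17:-→d18:-→d19:-→d20:H1 -> H1
  add 102.183.0.0/16 -> H1 at depth 16
  add 102.176.0.0/12 -> H0 at depth 12
  add 102.0.0.0/8 -> H2 at depth 8
  lookup 102.183.101.29: bits 01100110101101110110 walk d0:-→d1:-→d2:-→d3:-→d4:-→d5:-→d6:-→d7:-→d8:H2→d9:-→d10:-→d11:-→d12:H0→d13:-→d14:-→d15:-→d16:H1→d17:-→d18:-→d19:-→d20:H1 -> H1
  lookup 45.187.0.1: bits 0010110110111011000000000 walk d0:-→d1:-→d2:-→d3:-→d4:-→d5:-→d6:-→d7:-→d8:-→d9:-→d10:-→d11:-→d12:-→d13:-→d14:-→d15:-→d16:H2→d17:-→d18:-→d19:-→d20:-→d21:-→d22:-→d23:-→d24:H0→d25:- -> H0
  add 102.183.0.0/16 -> H1 at depth 16
  lookup 44.95.145.40: bits 0010110 walk d0:-→d1:-→d2:-→d3:-→d4:-→d5:-→d6:-→d7:- -> no-route
  lookup 102.183.96.8: bits 01100110101101110110 walk d0:-→d1:-→d2:-→d3:-→d4:-→d5:-→d6:-→d7:-→d8:H2→d9:-→d10:-→d11:-→d12:H0→d13:-→d14:-→d15:-→d16:H1→d17:-→d18:-→d19:-→d20:H1 -> H1
  add 236.100.123.32/27 -> H1 at depth 27
  add 102.183.96.0/20 -> H1 at depth 20
  add 102.0.0.0/8 -> H1 at depth 8
  add 236.100.123.0/24 -> H2 at depth 24
  lookup 186.64.99.45: bits 1 walk d0:-→d1:- -> no-route
  add 102.183.108.64/29 -> H2 at depth 29
  add 0.0.0.0/0 -> H1 at depth 0
  - 45.187.0.0/24 clear@24
  add 45.176.0.0/12 -> H0 at depth 12
  - 45.187.0.89/32 clear@32
  lookup 45.176.0.0: bits 001011011011 walk d0:H1→d1:-→d2:-→d3:-→d4:-→d5:-→d6:-→d7:-→d8:-→d9:-→d10:-→d11:-→d12:H0 -> H0
  lookup 102.0.0.38: bits 01100110 walk d0:H1→d1:-→d2:-→d3:-→d4:-→d5:-→d6:-→d7:-→d8:H1 -> H1
  - 45.187.0.0/16 clear@16
  lookup 102.183.96.44: bits 01100110101101110110 walk d0:H1→d1:-→d2:-→d3:-→d4:-→d5:-→d6:-→d7:-→d8:H1→d9:-→d10:-→d11:-→d12:H0→d13:-→d14:-→d15:-→d16:H1→d17:-→d18:-→d19:-→d20:H1 -> H1
  add 45.187.0.0/24 -> H2 at depth 24
  add 224.0.0.0/4 -> H1 at depth 4
  add 45.187.0.80/28 -> H0 at depth 28
  add 45.187.0.88/31 -> H2 at depth 31
  add 236.100.123.32/28 -> H2 at depth 28
  lookup 102.183.0.18: bits 01100110101101110 walk d0:H1→d1:-→d2:-→d3:-→d4:-→d5:-→d6:-→d7:-→d8:H1→d9:-→d10:-→d11:-→d12:H0→d13:-→d14:-→d15:-→d16:H1→d17:- -> H1
  add 236.100.112.0/20 -> H0 at depth 20
  - 102.183.0.0/16 clear@16
  add 102.183.108.70/32 -> H1 at depth 32
  add 232.0.0.0/5 -> H2 at depth 5
  - 45.187.0.88/31 clear@31

== LOOKUPS ==
["H1","H1","H1","H0","no-route","H1","no-route","H0","H1","H1","H1"]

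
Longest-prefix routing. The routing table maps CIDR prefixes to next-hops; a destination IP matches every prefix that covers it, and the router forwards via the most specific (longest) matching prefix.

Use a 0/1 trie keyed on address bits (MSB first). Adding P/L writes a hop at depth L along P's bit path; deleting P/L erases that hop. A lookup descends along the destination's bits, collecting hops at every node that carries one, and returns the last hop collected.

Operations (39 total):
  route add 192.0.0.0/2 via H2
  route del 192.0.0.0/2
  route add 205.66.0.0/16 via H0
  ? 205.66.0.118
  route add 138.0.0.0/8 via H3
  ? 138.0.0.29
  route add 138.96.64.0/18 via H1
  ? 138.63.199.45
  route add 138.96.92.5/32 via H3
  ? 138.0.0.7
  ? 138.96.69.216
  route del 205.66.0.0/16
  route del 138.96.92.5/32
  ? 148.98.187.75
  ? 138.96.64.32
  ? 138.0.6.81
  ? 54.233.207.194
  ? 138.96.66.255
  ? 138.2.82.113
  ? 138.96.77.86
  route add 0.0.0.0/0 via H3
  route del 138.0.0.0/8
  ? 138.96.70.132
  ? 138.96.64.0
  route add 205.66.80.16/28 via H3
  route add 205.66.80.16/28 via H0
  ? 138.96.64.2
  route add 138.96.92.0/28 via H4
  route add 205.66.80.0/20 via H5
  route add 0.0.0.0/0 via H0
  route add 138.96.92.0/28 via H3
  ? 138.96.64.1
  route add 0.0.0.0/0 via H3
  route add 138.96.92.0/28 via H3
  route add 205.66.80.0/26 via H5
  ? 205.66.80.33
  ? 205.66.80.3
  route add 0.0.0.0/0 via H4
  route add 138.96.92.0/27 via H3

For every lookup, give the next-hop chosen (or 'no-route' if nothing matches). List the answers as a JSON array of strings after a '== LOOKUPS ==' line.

Process each operation:
  + 192.0.0.0/2 (H2) depth=2
  del 192.0.0.0/2 (clear depth 2)
  + 205.66.0.0/16 (H0) depth=16
  Q 205.66.0.118: descend 1100110101000010 ; hops seen [H0] ; pick H0
  + 138.0.0.0/8 (H3) depth=8
  Q 138.0.0.29: descend 10001010 ; hops seen [H3] ; pick H3
  + 138.96.64.0/18 (H1) depth=18
  Q 138.63.199.45: descend 100010100 ; hops seen [H3] ; pick H3
  + 138.96.92.5/32 (H3) depth=32
  Q 138.0.0.7: descend 100010100 ; hops seen [H3] ; pick H3
  Q 138.96.69.216: descend 1000101001100000010 ; hops seen [H3,H1] ; pick H1
  del 205.66.0.0/16 (clear depth 16)
  del 138.96.92.5/32 (clear depth 32)
  Q 148.98.187.75: descend 100 ; hops seen [∅] ; pick no-route
  Q 138.96.64.32: descend 1000101001100000010 ; hops seen [H3,H1] ; pick H1
  Q 138.0.6.81: descend 100010100 ; hops seen [H3] ; pick H3
  Q 54.233.207.194: descend ε ; hops seen [∅] ; pick no-route
  Q 138.96.66.255: descend 1000101001100000010 ; hops seen [H3,H1] ; pick H1
  Q 138.2.82.113: descend 100010100 ; hops seen [H3] ; pick H3
  Q 138.96.77.86: descend 1000101001100000010 ; hops seen [H3,H1] ; pick H1
  + 0.0.0.0/0 (H3) depth=0
  del 138.0.0.0/8 (clear depth 8)
  Q 138.96.70.132: descend 1000101001100000010 ; hops seen [H3,H1] ; pick H1
  Q 138.96.64.0: descend 1000101001100000010 ; hops seen [H3,H1] ; pick H1
  + 205.66.80.16/28 (H3) depth=28
  + 205.66.80.16/28 (H0) depth=28
  Q 138.96.64.2: descend 1000101001100000010 ; hops seen [H3,H1] ; pick H1
  + 138.96.92.0/28 (H4) depth=28
  + 205.66.80.0/20 (H5) depth=20
  + 0.0.0.0/0 (H0) depth=0
  + 138.96.92.0/28 (H3) depth=28
  Q 138.96.64.1: descend 1000101001100000010 ; hops seen [H0,H1] ; pick H1
  + 0.0.0.0/0 (H3) depth=0
  + 138.96.92.0/28 (H3) depth=28
  + 205.66.80.0/26 (H5) depth=26
  Q 205.66.80.33: descend 11001101010000100101000000 ; hops seen [H3,H5,H5] ; pick H5
  Q 205.66.80.3: descend 110011010100001001010000000 ; hops seen [H3,H5,H5] ; pick H5
  + 0.0.0.0/0 (H4) depth=0
  + 138.96.92.0/27 (H3) depth=27

== LOOKUPS ==
["H0","H3","H3","H3","H1","no-route","H1","H3","no-route","H1","H3","H1","H1","H1","H1","H1","H5","H5"]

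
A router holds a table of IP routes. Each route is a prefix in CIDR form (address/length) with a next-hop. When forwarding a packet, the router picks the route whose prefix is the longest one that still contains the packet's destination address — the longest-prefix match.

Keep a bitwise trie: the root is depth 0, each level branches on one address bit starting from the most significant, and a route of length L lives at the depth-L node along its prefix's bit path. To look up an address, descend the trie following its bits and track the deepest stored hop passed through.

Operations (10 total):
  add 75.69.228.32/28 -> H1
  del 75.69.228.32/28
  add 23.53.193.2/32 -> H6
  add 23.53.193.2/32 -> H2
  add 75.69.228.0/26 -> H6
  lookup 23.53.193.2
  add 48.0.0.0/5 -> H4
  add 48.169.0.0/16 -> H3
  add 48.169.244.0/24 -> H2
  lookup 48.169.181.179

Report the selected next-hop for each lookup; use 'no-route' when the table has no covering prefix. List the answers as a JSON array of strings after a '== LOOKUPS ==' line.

Process each operation:
  + 75.69.228.32/28 (H1) depth=28
  del 75.69.228.32/28 (clear depth 28)
  + 23.53.193.2/32 (H6) depth=32
  + 23.53.193.2/32 (H2) depth=32
  + 75.69.228.0/26 (H6) depth=26
  Q 23.53.193.2: descend 00010111001101011100000100000010 ; hops seen [H2] ; pick H2
  + 48.0.0.0/5 (H4) depth=5
  + 48.169.0.0/16 (H3) depth=16
  + 48.169.244.0/24 (H2) depth=24
  Q 48.169.181.179: descend 00110000101010011 ; hops seen [H4,H3] ; pick H3

== LOOKUPS ==
["H2","H3"]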